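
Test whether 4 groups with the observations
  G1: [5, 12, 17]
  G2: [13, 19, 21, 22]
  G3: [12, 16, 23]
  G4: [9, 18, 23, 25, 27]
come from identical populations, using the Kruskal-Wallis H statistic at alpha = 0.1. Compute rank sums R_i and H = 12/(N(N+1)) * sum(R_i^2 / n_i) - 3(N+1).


Step 1: Combine all N = 15 observations and assign midranks.
sorted (value, group, rank): (5,G1,1), (9,G4,2), (12,G1,3.5), (12,G3,3.5), (13,G2,5), (16,G3,6), (17,G1,7), (18,G4,8), (19,G2,9), (21,G2,10), (22,G2,11), (23,G3,12.5), (23,G4,12.5), (25,G4,14), (27,G4,15)
Step 2: Sum ranks within each group.
R_1 = 11.5 (n_1 = 3)
R_2 = 35 (n_2 = 4)
R_3 = 22 (n_3 = 3)
R_4 = 51.5 (n_4 = 5)
Step 3: H = 12/(N(N+1)) * sum(R_i^2/n_i) - 3(N+1)
     = 12/(15*16) * (11.5^2/3 + 35^2/4 + 22^2/3 + 51.5^2/5) - 3*16
     = 0.050000 * 1042.12 - 48
     = 4.105833.
Step 4: Ties present; correction factor C = 1 - 12/(15^3 - 15) = 0.996429. Corrected H = 4.105833 / 0.996429 = 4.120550.
Step 5: Under H0, H ~ chi^2(3); p-value = 0.248738.
Step 6: alpha = 0.1. fail to reject H0.

H = 4.1205, df = 3, p = 0.248738, fail to reject H0.


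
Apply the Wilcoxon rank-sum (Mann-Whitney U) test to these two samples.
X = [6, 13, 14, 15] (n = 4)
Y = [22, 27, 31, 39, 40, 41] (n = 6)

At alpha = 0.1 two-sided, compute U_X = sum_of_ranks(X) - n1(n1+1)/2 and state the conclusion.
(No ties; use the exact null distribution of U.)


Step 1: Combine and sort all 10 observations; assign midranks.
sorted (value, group): (6,X), (13,X), (14,X), (15,X), (22,Y), (27,Y), (31,Y), (39,Y), (40,Y), (41,Y)
ranks: 6->1, 13->2, 14->3, 15->4, 22->5, 27->6, 31->7, 39->8, 40->9, 41->10
Step 2: Rank sum for X: R1 = 1 + 2 + 3 + 4 = 10.
Step 3: U_X = R1 - n1(n1+1)/2 = 10 - 4*5/2 = 10 - 10 = 0.
       U_Y = n1*n2 - U_X = 24 - 0 = 24.
Step 4: No ties, so the exact null distribution of U (based on enumerating the C(10,4) = 210 equally likely rank assignments) gives the two-sided p-value.
Step 5: p-value = 0.009524; compare to alpha = 0.1. reject H0.

U_X = 0, p = 0.009524, reject H0 at alpha = 0.1.


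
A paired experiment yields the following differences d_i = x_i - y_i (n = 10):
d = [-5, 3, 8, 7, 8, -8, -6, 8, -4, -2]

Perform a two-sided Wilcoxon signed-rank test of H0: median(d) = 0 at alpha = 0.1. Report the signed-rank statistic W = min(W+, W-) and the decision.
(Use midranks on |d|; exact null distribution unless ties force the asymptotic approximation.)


Step 1: Drop any zero differences (none here) and take |d_i|.
|d| = [5, 3, 8, 7, 8, 8, 6, 8, 4, 2]
Step 2: Midrank |d_i| (ties get averaged ranks).
ranks: |5|->4, |3|->2, |8|->8.5, |7|->6, |8|->8.5, |8|->8.5, |6|->5, |8|->8.5, |4|->3, |2|->1
Step 3: Attach original signs; sum ranks with positive sign and with negative sign.
W+ = 2 + 8.5 + 6 + 8.5 + 8.5 = 33.5
W- = 4 + 8.5 + 5 + 3 + 1 = 21.5
(Check: W+ + W- = 55 should equal n(n+1)/2 = 55.)
Step 4: Test statistic W = min(W+, W-) = 21.5.
Step 5: Ties in |d|, so use the tie-corrected normal approximation.
        E[W] = n(n+1)/4 = 10*11/4 = 27.5.
        Tie groups: |d|=8 (t=4); sum(t^3 - t) = 60.
        Var[W] = n(n+1)(2n+1)/24 - sum(t^3-t)/48 = 2310/24 - 60/48 = 95.
        z = (W - E[W]) / sqrt(Var[W]) = (21.5 - 27.5) / 9.7468 = -0.6156.
        Two-sided p = 2*Phi(z) = 0.538167.
Step 6: alpha = 0.1. fail to reject H0.

W+ = 33.5, W- = 21.5, W = min = 21.5, p = 0.538167, fail to reject H0.


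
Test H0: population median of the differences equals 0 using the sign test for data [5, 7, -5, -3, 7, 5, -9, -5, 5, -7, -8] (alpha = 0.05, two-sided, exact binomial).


Step 1: Discard zero differences. Original n = 11; n_eff = number of nonzero differences = 11.
Nonzero differences (with sign): +5, +7, -5, -3, +7, +5, -9, -5, +5, -7, -8
Step 2: Count signs: positive = 5, negative = 6.
Step 3: Under H0: P(positive) = 0.5, so the number of positives S ~ Bin(11, 0.5).
Step 4: Two-sided exact p-value = sum of Bin(11,0.5) probabilities at or below the observed probability = 1.000000.
Step 5: alpha = 0.05. fail to reject H0.

n_eff = 11, pos = 5, neg = 6, p = 1.000000, fail to reject H0.


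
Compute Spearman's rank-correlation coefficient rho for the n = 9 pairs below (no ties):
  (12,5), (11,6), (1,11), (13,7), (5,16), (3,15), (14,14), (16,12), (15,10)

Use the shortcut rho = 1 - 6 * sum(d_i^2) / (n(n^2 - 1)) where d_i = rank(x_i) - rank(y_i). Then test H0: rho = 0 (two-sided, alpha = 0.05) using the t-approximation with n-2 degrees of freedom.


Step 1: Rank x and y separately (midranks; no ties here).
rank(x): 12->5, 11->4, 1->1, 13->6, 5->3, 3->2, 14->7, 16->9, 15->8
rank(y): 5->1, 6->2, 11->5, 7->3, 16->9, 15->8, 14->7, 12->6, 10->4
Step 2: d_i = R_x(i) - R_y(i); compute d_i^2.
  (5-1)^2=16, (4-2)^2=4, (1-5)^2=16, (6-3)^2=9, (3-9)^2=36, (2-8)^2=36, (7-7)^2=0, (9-6)^2=9, (8-4)^2=16
sum(d^2) = 142.
Step 3: rho = 1 - 6*142 / (9*(9^2 - 1)) = 1 - 852/720 = -0.183333.
Step 4: Under H0, t = rho * sqrt((n-2)/(1-rho^2)) = -0.4934 ~ t(7).
Step 5: Two-sided p-value from the t-distribution with 7 df = 0.636820.
Step 6: alpha = 0.05. fail to reject H0.

rho = -0.1833, p = 0.636820, fail to reject H0 at alpha = 0.05.


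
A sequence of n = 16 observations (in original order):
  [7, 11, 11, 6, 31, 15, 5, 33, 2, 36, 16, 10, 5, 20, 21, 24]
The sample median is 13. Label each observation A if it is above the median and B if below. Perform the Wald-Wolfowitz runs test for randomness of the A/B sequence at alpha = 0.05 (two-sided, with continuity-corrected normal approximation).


Step 1: Compute median = 13; label A = above, B = below.
Labels in order: BBBBAABABAABBAAA  (n_A = 8, n_B = 8)
Step 2: Count runs R = 8.
Step 3: Under H0 (random ordering), E[R] = 2*n_A*n_B/(n_A+n_B) + 1 = 2*8*8/16 + 1 = 9.0000.
        Var[R] = 2*n_A*n_B*(2*n_A*n_B - n_A - n_B) / ((n_A+n_B)^2 * (n_A+n_B-1)) = 14336/3840 = 3.7333.
        SD[R] = 1.9322.
Step 4: Continuity-corrected z = (R + 0.5 - E[R]) / SD[R] = (8 + 0.5 - 9.0000) / 1.9322 = -0.2588.
Step 5: Two-sided p-value via normal approximation = 2*(1 - Phi(|z|)) = 0.795809.
Step 6: alpha = 0.05. fail to reject H0.

R = 8, z = -0.2588, p = 0.795809, fail to reject H0.


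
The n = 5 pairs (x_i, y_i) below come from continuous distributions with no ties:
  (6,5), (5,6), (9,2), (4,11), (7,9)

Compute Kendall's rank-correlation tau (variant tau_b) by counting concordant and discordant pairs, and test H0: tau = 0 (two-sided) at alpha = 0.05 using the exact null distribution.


Step 1: Enumerate the 10 unordered pairs (i,j) with i<j and classify each by sign(x_j-x_i) * sign(y_j-y_i).
  (1,2):dx=-1,dy=+1->D; (1,3):dx=+3,dy=-3->D; (1,4):dx=-2,dy=+6->D; (1,5):dx=+1,dy=+4->C
  (2,3):dx=+4,dy=-4->D; (2,4):dx=-1,dy=+5->D; (2,5):dx=+2,dy=+3->C; (3,4):dx=-5,dy=+9->D
  (3,5):dx=-2,dy=+7->D; (4,5):dx=+3,dy=-2->D
Step 2: C = 2, D = 8, total pairs = 10.
Step 3: tau = (C - D)/(n(n-1)/2) = (2 - 8)/10 = -0.600000.
Step 4: Exact two-sided p-value (enumerate n! = 120 permutations of y under H0): p = 0.233333.
Step 5: alpha = 0.05. fail to reject H0.

tau_b = -0.6000 (C=2, D=8), p = 0.233333, fail to reject H0.


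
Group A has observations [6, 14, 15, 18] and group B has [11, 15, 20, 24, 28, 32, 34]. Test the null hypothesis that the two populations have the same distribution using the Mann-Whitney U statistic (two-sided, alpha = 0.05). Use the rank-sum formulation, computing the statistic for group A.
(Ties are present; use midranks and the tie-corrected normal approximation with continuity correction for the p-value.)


Step 1: Combine and sort all 11 observations; assign midranks.
sorted (value, group): (6,X), (11,Y), (14,X), (15,X), (15,Y), (18,X), (20,Y), (24,Y), (28,Y), (32,Y), (34,Y)
ranks: 6->1, 11->2, 14->3, 15->4.5, 15->4.5, 18->6, 20->7, 24->8, 28->9, 32->10, 34->11
Step 2: Rank sum for X: R1 = 1 + 3 + 4.5 + 6 = 14.5.
Step 3: U_X = R1 - n1(n1+1)/2 = 14.5 - 4*5/2 = 14.5 - 10 = 4.5.
       U_Y = n1*n2 - U_X = 28 - 4.5 = 23.5.
Step 4: Ties are present, so use the tie-corrected normal approximation (with continuity correction) for the p-value.
Step 5: p-value = 0.088247; compare to alpha = 0.05. fail to reject H0.

U_X = 4.5, p = 0.088247, fail to reject H0 at alpha = 0.05.


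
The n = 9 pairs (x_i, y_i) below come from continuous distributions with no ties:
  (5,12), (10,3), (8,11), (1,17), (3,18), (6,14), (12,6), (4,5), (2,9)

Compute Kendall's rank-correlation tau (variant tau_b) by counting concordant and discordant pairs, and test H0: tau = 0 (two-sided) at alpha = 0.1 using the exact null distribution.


Step 1: Enumerate the 36 unordered pairs (i,j) with i<j and classify each by sign(x_j-x_i) * sign(y_j-y_i).
  (1,2):dx=+5,dy=-9->D; (1,3):dx=+3,dy=-1->D; (1,4):dx=-4,dy=+5->D; (1,5):dx=-2,dy=+6->D
  (1,6):dx=+1,dy=+2->C; (1,7):dx=+7,dy=-6->D; (1,8):dx=-1,dy=-7->C; (1,9):dx=-3,dy=-3->C
  (2,3):dx=-2,dy=+8->D; (2,4):dx=-9,dy=+14->D; (2,5):dx=-7,dy=+15->D; (2,6):dx=-4,dy=+11->D
  (2,7):dx=+2,dy=+3->C; (2,8):dx=-6,dy=+2->D; (2,9):dx=-8,dy=+6->D; (3,4):dx=-7,dy=+6->D
  (3,5):dx=-5,dy=+7->D; (3,6):dx=-2,dy=+3->D; (3,7):dx=+4,dy=-5->D; (3,8):dx=-4,dy=-6->C
  (3,9):dx=-6,dy=-2->C; (4,5):dx=+2,dy=+1->C; (4,6):dx=+5,dy=-3->D; (4,7):dx=+11,dy=-11->D
  (4,8):dx=+3,dy=-12->D; (4,9):dx=+1,dy=-8->D; (5,6):dx=+3,dy=-4->D; (5,7):dx=+9,dy=-12->D
  (5,8):dx=+1,dy=-13->D; (5,9):dx=-1,dy=-9->C; (6,7):dx=+6,dy=-8->D; (6,8):dx=-2,dy=-9->C
  (6,9):dx=-4,dy=-5->C; (7,8):dx=-8,dy=-1->C; (7,9):dx=-10,dy=+3->D; (8,9):dx=-2,dy=+4->D
Step 2: C = 11, D = 25, total pairs = 36.
Step 3: tau = (C - D)/(n(n-1)/2) = (11 - 25)/36 = -0.388889.
Step 4: Exact two-sided p-value (enumerate n! = 362880 permutations of y under H0): p = 0.180181.
Step 5: alpha = 0.1. fail to reject H0.

tau_b = -0.3889 (C=11, D=25), p = 0.180181, fail to reject H0.


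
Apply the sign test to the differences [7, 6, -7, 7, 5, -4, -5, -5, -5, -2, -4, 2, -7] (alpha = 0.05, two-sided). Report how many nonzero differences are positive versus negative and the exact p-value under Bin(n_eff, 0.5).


Step 1: Discard zero differences. Original n = 13; n_eff = number of nonzero differences = 13.
Nonzero differences (with sign): +7, +6, -7, +7, +5, -4, -5, -5, -5, -2, -4, +2, -7
Step 2: Count signs: positive = 5, negative = 8.
Step 3: Under H0: P(positive) = 0.5, so the number of positives S ~ Bin(13, 0.5).
Step 4: Two-sided exact p-value = sum of Bin(13,0.5) probabilities at or below the observed probability = 0.581055.
Step 5: alpha = 0.05. fail to reject H0.

n_eff = 13, pos = 5, neg = 8, p = 0.581055, fail to reject H0.


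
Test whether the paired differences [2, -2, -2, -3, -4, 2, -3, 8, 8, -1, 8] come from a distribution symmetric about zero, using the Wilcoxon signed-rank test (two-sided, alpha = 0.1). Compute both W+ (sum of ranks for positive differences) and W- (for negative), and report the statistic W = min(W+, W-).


Step 1: Drop any zero differences (none here) and take |d_i|.
|d| = [2, 2, 2, 3, 4, 2, 3, 8, 8, 1, 8]
Step 2: Midrank |d_i| (ties get averaged ranks).
ranks: |2|->3.5, |2|->3.5, |2|->3.5, |3|->6.5, |4|->8, |2|->3.5, |3|->6.5, |8|->10, |8|->10, |1|->1, |8|->10
Step 3: Attach original signs; sum ranks with positive sign and with negative sign.
W+ = 3.5 + 3.5 + 10 + 10 + 10 = 37
W- = 3.5 + 3.5 + 6.5 + 8 + 6.5 + 1 = 29
(Check: W+ + W- = 66 should equal n(n+1)/2 = 66.)
Step 4: Test statistic W = min(W+, W-) = 29.
Step 5: Ties in |d|, so use the tie-corrected normal approximation.
        E[W] = n(n+1)/4 = 11*12/4 = 33.
        Tie groups: |d|=2 (t=4), |d|=3 (t=2), |d|=8 (t=3); sum(t^3 - t) = 90.
        Var[W] = n(n+1)(2n+1)/24 - sum(t^3-t)/48 = 3036/24 - 90/48 = 124.625.
        z = (W - E[W]) / sqrt(Var[W]) = (29 - 33) / 11.1636 = -0.3583.
        Two-sided p = 2*Phi(z) = 0.720112.
Step 6: alpha = 0.1. fail to reject H0.

W+ = 37, W- = 29, W = min = 29, p = 0.720112, fail to reject H0.


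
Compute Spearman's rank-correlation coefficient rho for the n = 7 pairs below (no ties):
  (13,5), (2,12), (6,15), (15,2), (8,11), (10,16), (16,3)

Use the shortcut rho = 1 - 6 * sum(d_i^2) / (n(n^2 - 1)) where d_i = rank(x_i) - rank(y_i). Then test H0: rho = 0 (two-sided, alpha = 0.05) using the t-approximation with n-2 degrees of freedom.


Step 1: Rank x and y separately (midranks; no ties here).
rank(x): 13->5, 2->1, 6->2, 15->6, 8->3, 10->4, 16->7
rank(y): 5->3, 12->5, 15->6, 2->1, 11->4, 16->7, 3->2
Step 2: d_i = R_x(i) - R_y(i); compute d_i^2.
  (5-3)^2=4, (1-5)^2=16, (2-6)^2=16, (6-1)^2=25, (3-4)^2=1, (4-7)^2=9, (7-2)^2=25
sum(d^2) = 96.
Step 3: rho = 1 - 6*96 / (7*(7^2 - 1)) = 1 - 576/336 = -0.714286.
Step 4: Under H0, t = rho * sqrt((n-2)/(1-rho^2)) = -2.2822 ~ t(5).
Step 5: Two-sided p-value from the t-distribution with 5 df = 0.071344.
Step 6: alpha = 0.05. fail to reject H0.

rho = -0.7143, p = 0.071344, fail to reject H0 at alpha = 0.05.


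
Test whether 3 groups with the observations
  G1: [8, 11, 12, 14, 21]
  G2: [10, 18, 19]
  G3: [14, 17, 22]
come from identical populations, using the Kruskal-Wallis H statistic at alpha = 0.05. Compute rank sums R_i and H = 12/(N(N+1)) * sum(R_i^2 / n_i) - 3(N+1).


Step 1: Combine all N = 11 observations and assign midranks.
sorted (value, group, rank): (8,G1,1), (10,G2,2), (11,G1,3), (12,G1,4), (14,G1,5.5), (14,G3,5.5), (17,G3,7), (18,G2,8), (19,G2,9), (21,G1,10), (22,G3,11)
Step 2: Sum ranks within each group.
R_1 = 23.5 (n_1 = 5)
R_2 = 19 (n_2 = 3)
R_3 = 23.5 (n_3 = 3)
Step 3: H = 12/(N(N+1)) * sum(R_i^2/n_i) - 3(N+1)
     = 12/(11*12) * (23.5^2/5 + 19^2/3 + 23.5^2/3) - 3*12
     = 0.090909 * 414.867 - 36
     = 1.715152.
Step 4: Ties present; correction factor C = 1 - 6/(11^3 - 11) = 0.995455. Corrected H = 1.715152 / 0.995455 = 1.722983.
Step 5: Under H0, H ~ chi^2(2); p-value = 0.422531.
Step 6: alpha = 0.05. fail to reject H0.

H = 1.7230, df = 2, p = 0.422531, fail to reject H0.


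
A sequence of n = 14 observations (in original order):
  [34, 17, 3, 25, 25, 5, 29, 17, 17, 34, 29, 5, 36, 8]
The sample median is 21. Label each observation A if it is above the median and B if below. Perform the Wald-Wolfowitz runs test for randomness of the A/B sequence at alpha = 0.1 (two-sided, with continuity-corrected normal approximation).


Step 1: Compute median = 21; label A = above, B = below.
Labels in order: ABBAABABBAABAB  (n_A = 7, n_B = 7)
Step 2: Count runs R = 10.
Step 3: Under H0 (random ordering), E[R] = 2*n_A*n_B/(n_A+n_B) + 1 = 2*7*7/14 + 1 = 8.0000.
        Var[R] = 2*n_A*n_B*(2*n_A*n_B - n_A - n_B) / ((n_A+n_B)^2 * (n_A+n_B-1)) = 8232/2548 = 3.2308.
        SD[R] = 1.7974.
Step 4: Continuity-corrected z = (R - 0.5 - E[R]) / SD[R] = (10 - 0.5 - 8.0000) / 1.7974 = 0.8345.
Step 5: Two-sided p-value via normal approximation = 2*(1 - Phi(|z|)) = 0.403986.
Step 6: alpha = 0.1. fail to reject H0.

R = 10, z = 0.8345, p = 0.403986, fail to reject H0.


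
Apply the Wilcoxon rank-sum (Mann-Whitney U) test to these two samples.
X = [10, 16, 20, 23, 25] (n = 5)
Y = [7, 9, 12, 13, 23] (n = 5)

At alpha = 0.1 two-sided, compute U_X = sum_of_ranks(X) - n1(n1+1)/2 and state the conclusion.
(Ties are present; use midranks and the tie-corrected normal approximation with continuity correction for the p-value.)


Step 1: Combine and sort all 10 observations; assign midranks.
sorted (value, group): (7,Y), (9,Y), (10,X), (12,Y), (13,Y), (16,X), (20,X), (23,X), (23,Y), (25,X)
ranks: 7->1, 9->2, 10->3, 12->4, 13->5, 16->6, 20->7, 23->8.5, 23->8.5, 25->10
Step 2: Rank sum for X: R1 = 3 + 6 + 7 + 8.5 + 10 = 34.5.
Step 3: U_X = R1 - n1(n1+1)/2 = 34.5 - 5*6/2 = 34.5 - 15 = 19.5.
       U_Y = n1*n2 - U_X = 25 - 19.5 = 5.5.
Step 4: Ties are present, so use the tie-corrected normal approximation (with continuity correction) for the p-value.
Step 5: p-value = 0.173217; compare to alpha = 0.1. fail to reject H0.

U_X = 19.5, p = 0.173217, fail to reject H0 at alpha = 0.1.


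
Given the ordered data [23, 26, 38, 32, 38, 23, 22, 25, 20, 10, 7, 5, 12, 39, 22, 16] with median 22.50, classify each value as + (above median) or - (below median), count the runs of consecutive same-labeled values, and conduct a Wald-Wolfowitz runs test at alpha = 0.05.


Step 1: Compute median = 22.50; label A = above, B = below.
Labels in order: AAAAAABABBBBBABB  (n_A = 8, n_B = 8)
Step 2: Count runs R = 6.
Step 3: Under H0 (random ordering), E[R] = 2*n_A*n_B/(n_A+n_B) + 1 = 2*8*8/16 + 1 = 9.0000.
        Var[R] = 2*n_A*n_B*(2*n_A*n_B - n_A - n_B) / ((n_A+n_B)^2 * (n_A+n_B-1)) = 14336/3840 = 3.7333.
        SD[R] = 1.9322.
Step 4: Continuity-corrected z = (R + 0.5 - E[R]) / SD[R] = (6 + 0.5 - 9.0000) / 1.9322 = -1.2939.
Step 5: Two-sided p-value via normal approximation = 2*(1 - Phi(|z|)) = 0.195709.
Step 6: alpha = 0.05. fail to reject H0.

R = 6, z = -1.2939, p = 0.195709, fail to reject H0.


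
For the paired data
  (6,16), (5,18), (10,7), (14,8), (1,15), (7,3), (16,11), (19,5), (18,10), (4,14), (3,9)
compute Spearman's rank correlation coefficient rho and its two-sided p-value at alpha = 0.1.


Step 1: Rank x and y separately (midranks; no ties here).
rank(x): 6->5, 5->4, 10->7, 14->8, 1->1, 7->6, 16->9, 19->11, 18->10, 4->3, 3->2
rank(y): 16->10, 18->11, 7->3, 8->4, 15->9, 3->1, 11->7, 5->2, 10->6, 14->8, 9->5
Step 2: d_i = R_x(i) - R_y(i); compute d_i^2.
  (5-10)^2=25, (4-11)^2=49, (7-3)^2=16, (8-4)^2=16, (1-9)^2=64, (6-1)^2=25, (9-7)^2=4, (11-2)^2=81, (10-6)^2=16, (3-8)^2=25, (2-5)^2=9
sum(d^2) = 330.
Step 3: rho = 1 - 6*330 / (11*(11^2 - 1)) = 1 - 1980/1320 = -0.500000.
Step 4: Under H0, t = rho * sqrt((n-2)/(1-rho^2)) = -1.7321 ~ t(9).
Step 5: Two-sided p-value from the t-distribution with 9 df = 0.117307.
Step 6: alpha = 0.1. fail to reject H0.

rho = -0.5000, p = 0.117307, fail to reject H0 at alpha = 0.1.


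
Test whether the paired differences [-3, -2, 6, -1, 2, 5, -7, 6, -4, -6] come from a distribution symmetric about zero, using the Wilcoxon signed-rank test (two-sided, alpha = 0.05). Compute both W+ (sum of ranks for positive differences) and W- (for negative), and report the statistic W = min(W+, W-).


Step 1: Drop any zero differences (none here) and take |d_i|.
|d| = [3, 2, 6, 1, 2, 5, 7, 6, 4, 6]
Step 2: Midrank |d_i| (ties get averaged ranks).
ranks: |3|->4, |2|->2.5, |6|->8, |1|->1, |2|->2.5, |5|->6, |7|->10, |6|->8, |4|->5, |6|->8
Step 3: Attach original signs; sum ranks with positive sign and with negative sign.
W+ = 8 + 2.5 + 6 + 8 = 24.5
W- = 4 + 2.5 + 1 + 10 + 5 + 8 = 30.5
(Check: W+ + W- = 55 should equal n(n+1)/2 = 55.)
Step 4: Test statistic W = min(W+, W-) = 24.5.
Step 5: Ties in |d|, so use the tie-corrected normal approximation.
        E[W] = n(n+1)/4 = 10*11/4 = 27.5.
        Tie groups: |d|=2 (t=2), |d|=6 (t=3); sum(t^3 - t) = 30.
        Var[W] = n(n+1)(2n+1)/24 - sum(t^3-t)/48 = 2310/24 - 30/48 = 95.625.
        z = (W - E[W]) / sqrt(Var[W]) = (24.5 - 27.5) / 9.7788 = -0.3068.
        Two-sided p = 2*Phi(z) = 0.759006.
Step 6: alpha = 0.05. fail to reject H0.

W+ = 24.5, W- = 30.5, W = min = 24.5, p = 0.759006, fail to reject H0.


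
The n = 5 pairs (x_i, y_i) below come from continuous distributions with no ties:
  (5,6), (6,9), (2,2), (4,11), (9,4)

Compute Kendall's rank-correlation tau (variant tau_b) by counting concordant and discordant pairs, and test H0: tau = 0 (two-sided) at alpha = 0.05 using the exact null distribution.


Step 1: Enumerate the 10 unordered pairs (i,j) with i<j and classify each by sign(x_j-x_i) * sign(y_j-y_i).
  (1,2):dx=+1,dy=+3->C; (1,3):dx=-3,dy=-4->C; (1,4):dx=-1,dy=+5->D; (1,5):dx=+4,dy=-2->D
  (2,3):dx=-4,dy=-7->C; (2,4):dx=-2,dy=+2->D; (2,5):dx=+3,dy=-5->D; (3,4):dx=+2,dy=+9->C
  (3,5):dx=+7,dy=+2->C; (4,5):dx=+5,dy=-7->D
Step 2: C = 5, D = 5, total pairs = 10.
Step 3: tau = (C - D)/(n(n-1)/2) = (5 - 5)/10 = 0.000000.
Step 4: Exact two-sided p-value (enumerate n! = 120 permutations of y under H0): p = 1.000000.
Step 5: alpha = 0.05. fail to reject H0.

tau_b = 0.0000 (C=5, D=5), p = 1.000000, fail to reject H0.


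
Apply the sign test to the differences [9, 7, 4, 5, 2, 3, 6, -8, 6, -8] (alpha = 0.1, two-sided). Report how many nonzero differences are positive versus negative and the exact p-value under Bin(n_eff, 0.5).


Step 1: Discard zero differences. Original n = 10; n_eff = number of nonzero differences = 10.
Nonzero differences (with sign): +9, +7, +4, +5, +2, +3, +6, -8, +6, -8
Step 2: Count signs: positive = 8, negative = 2.
Step 3: Under H0: P(positive) = 0.5, so the number of positives S ~ Bin(10, 0.5).
Step 4: Two-sided exact p-value = sum of Bin(10,0.5) probabilities at or below the observed probability = 0.109375.
Step 5: alpha = 0.1. fail to reject H0.

n_eff = 10, pos = 8, neg = 2, p = 0.109375, fail to reject H0.


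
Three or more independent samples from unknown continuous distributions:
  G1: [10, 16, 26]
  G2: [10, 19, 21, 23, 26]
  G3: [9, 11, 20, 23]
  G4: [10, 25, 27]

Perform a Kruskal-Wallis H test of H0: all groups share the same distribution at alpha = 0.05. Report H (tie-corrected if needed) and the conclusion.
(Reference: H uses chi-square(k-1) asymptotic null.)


Step 1: Combine all N = 15 observations and assign midranks.
sorted (value, group, rank): (9,G3,1), (10,G1,3), (10,G2,3), (10,G4,3), (11,G3,5), (16,G1,6), (19,G2,7), (20,G3,8), (21,G2,9), (23,G2,10.5), (23,G3,10.5), (25,G4,12), (26,G1,13.5), (26,G2,13.5), (27,G4,15)
Step 2: Sum ranks within each group.
R_1 = 22.5 (n_1 = 3)
R_2 = 43 (n_2 = 5)
R_3 = 24.5 (n_3 = 4)
R_4 = 30 (n_4 = 3)
Step 3: H = 12/(N(N+1)) * sum(R_i^2/n_i) - 3(N+1)
     = 12/(15*16) * (22.5^2/3 + 43^2/5 + 24.5^2/4 + 30^2/3) - 3*16
     = 0.050000 * 988.612 - 48
     = 1.430625.
Step 4: Ties present; correction factor C = 1 - 36/(15^3 - 15) = 0.989286. Corrected H = 1.430625 / 0.989286 = 1.446119.
Step 5: Under H0, H ~ chi^2(3); p-value = 0.694761.
Step 6: alpha = 0.05. fail to reject H0.

H = 1.4461, df = 3, p = 0.694761, fail to reject H0.


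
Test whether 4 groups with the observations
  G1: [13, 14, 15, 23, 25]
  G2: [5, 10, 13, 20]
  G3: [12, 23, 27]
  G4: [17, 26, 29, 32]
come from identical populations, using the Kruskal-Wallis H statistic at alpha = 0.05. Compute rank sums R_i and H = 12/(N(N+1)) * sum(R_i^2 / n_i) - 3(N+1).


Step 1: Combine all N = 16 observations and assign midranks.
sorted (value, group, rank): (5,G2,1), (10,G2,2), (12,G3,3), (13,G1,4.5), (13,G2,4.5), (14,G1,6), (15,G1,7), (17,G4,8), (20,G2,9), (23,G1,10.5), (23,G3,10.5), (25,G1,12), (26,G4,13), (27,G3,14), (29,G4,15), (32,G4,16)
Step 2: Sum ranks within each group.
R_1 = 40 (n_1 = 5)
R_2 = 16.5 (n_2 = 4)
R_3 = 27.5 (n_3 = 3)
R_4 = 52 (n_4 = 4)
Step 3: H = 12/(N(N+1)) * sum(R_i^2/n_i) - 3(N+1)
     = 12/(16*17) * (40^2/5 + 16.5^2/4 + 27.5^2/3 + 52^2/4) - 3*17
     = 0.044118 * 1316.15 - 51
     = 7.065257.
Step 4: Ties present; correction factor C = 1 - 12/(16^3 - 16) = 0.997059. Corrected H = 7.065257 / 0.997059 = 7.086099.
Step 5: Under H0, H ~ chi^2(3); p-value = 0.069204.
Step 6: alpha = 0.05. fail to reject H0.

H = 7.0861, df = 3, p = 0.069204, fail to reject H0.


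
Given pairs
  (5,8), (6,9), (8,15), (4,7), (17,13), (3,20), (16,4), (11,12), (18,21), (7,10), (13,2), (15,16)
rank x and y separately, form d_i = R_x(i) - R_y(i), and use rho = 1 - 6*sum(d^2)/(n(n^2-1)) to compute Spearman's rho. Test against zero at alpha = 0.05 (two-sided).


Step 1: Rank x and y separately (midranks; no ties here).
rank(x): 5->3, 6->4, 8->6, 4->2, 17->11, 3->1, 16->10, 11->7, 18->12, 7->5, 13->8, 15->9
rank(y): 8->4, 9->5, 15->9, 7->3, 13->8, 20->11, 4->2, 12->7, 21->12, 10->6, 2->1, 16->10
Step 2: d_i = R_x(i) - R_y(i); compute d_i^2.
  (3-4)^2=1, (4-5)^2=1, (6-9)^2=9, (2-3)^2=1, (11-8)^2=9, (1-11)^2=100, (10-2)^2=64, (7-7)^2=0, (12-12)^2=0, (5-6)^2=1, (8-1)^2=49, (9-10)^2=1
sum(d^2) = 236.
Step 3: rho = 1 - 6*236 / (12*(12^2 - 1)) = 1 - 1416/1716 = 0.174825.
Step 4: Under H0, t = rho * sqrt((n-2)/(1-rho^2)) = 0.5615 ~ t(10).
Step 5: Two-sided p-value from the t-distribution with 10 df = 0.586824.
Step 6: alpha = 0.05. fail to reject H0.

rho = 0.1748, p = 0.586824, fail to reject H0 at alpha = 0.05.


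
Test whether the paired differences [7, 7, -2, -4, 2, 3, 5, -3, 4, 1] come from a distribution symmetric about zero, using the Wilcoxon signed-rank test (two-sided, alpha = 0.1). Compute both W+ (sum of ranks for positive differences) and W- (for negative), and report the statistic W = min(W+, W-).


Step 1: Drop any zero differences (none here) and take |d_i|.
|d| = [7, 7, 2, 4, 2, 3, 5, 3, 4, 1]
Step 2: Midrank |d_i| (ties get averaged ranks).
ranks: |7|->9.5, |7|->9.5, |2|->2.5, |4|->6.5, |2|->2.5, |3|->4.5, |5|->8, |3|->4.5, |4|->6.5, |1|->1
Step 3: Attach original signs; sum ranks with positive sign and with negative sign.
W+ = 9.5 + 9.5 + 2.5 + 4.5 + 8 + 6.5 + 1 = 41.5
W- = 2.5 + 6.5 + 4.5 = 13.5
(Check: W+ + W- = 55 should equal n(n+1)/2 = 55.)
Step 4: Test statistic W = min(W+, W-) = 13.5.
Step 5: Ties in |d|, so use the tie-corrected normal approximation.
        E[W] = n(n+1)/4 = 10*11/4 = 27.5.
        Tie groups: |d|=2 (t=2), |d|=3 (t=2), |d|=4 (t=2), |d|=7 (t=2); sum(t^3 - t) = 24.
        Var[W] = n(n+1)(2n+1)/24 - sum(t^3-t)/48 = 2310/24 - 24/48 = 95.75.
        z = (W - E[W]) / sqrt(Var[W]) = (13.5 - 27.5) / 9.7852 = -1.4307.
        Two-sided p = 2*Phi(z) = 0.152507.
Step 6: alpha = 0.1. fail to reject H0.

W+ = 41.5, W- = 13.5, W = min = 13.5, p = 0.152507, fail to reject H0.


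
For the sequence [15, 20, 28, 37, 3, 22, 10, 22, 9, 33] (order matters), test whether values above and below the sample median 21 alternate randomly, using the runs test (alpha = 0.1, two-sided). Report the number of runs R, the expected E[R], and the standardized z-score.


Step 1: Compute median = 21; label A = above, B = below.
Labels in order: BBAABABABA  (n_A = 5, n_B = 5)
Step 2: Count runs R = 8.
Step 3: Under H0 (random ordering), E[R] = 2*n_A*n_B/(n_A+n_B) + 1 = 2*5*5/10 + 1 = 6.0000.
        Var[R] = 2*n_A*n_B*(2*n_A*n_B - n_A - n_B) / ((n_A+n_B)^2 * (n_A+n_B-1)) = 2000/900 = 2.2222.
        SD[R] = 1.4907.
Step 4: Continuity-corrected z = (R - 0.5 - E[R]) / SD[R] = (8 - 0.5 - 6.0000) / 1.4907 = 1.0062.
Step 5: Two-sided p-value via normal approximation = 2*(1 - Phi(|z|)) = 0.314305.
Step 6: alpha = 0.1. fail to reject H0.

R = 8, z = 1.0062, p = 0.314305, fail to reject H0.


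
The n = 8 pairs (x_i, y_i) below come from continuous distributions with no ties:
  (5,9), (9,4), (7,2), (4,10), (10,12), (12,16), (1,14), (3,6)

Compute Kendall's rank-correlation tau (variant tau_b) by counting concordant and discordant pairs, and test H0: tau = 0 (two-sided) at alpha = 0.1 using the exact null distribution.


Step 1: Enumerate the 28 unordered pairs (i,j) with i<j and classify each by sign(x_j-x_i) * sign(y_j-y_i).
  (1,2):dx=+4,dy=-5->D; (1,3):dx=+2,dy=-7->D; (1,4):dx=-1,dy=+1->D; (1,5):dx=+5,dy=+3->C
  (1,6):dx=+7,dy=+7->C; (1,7):dx=-4,dy=+5->D; (1,8):dx=-2,dy=-3->C; (2,3):dx=-2,dy=-2->C
  (2,4):dx=-5,dy=+6->D; (2,5):dx=+1,dy=+8->C; (2,6):dx=+3,dy=+12->C; (2,7):dx=-8,dy=+10->D
  (2,8):dx=-6,dy=+2->D; (3,4):dx=-3,dy=+8->D; (3,5):dx=+3,dy=+10->C; (3,6):dx=+5,dy=+14->C
  (3,7):dx=-6,dy=+12->D; (3,8):dx=-4,dy=+4->D; (4,5):dx=+6,dy=+2->C; (4,6):dx=+8,dy=+6->C
  (4,7):dx=-3,dy=+4->D; (4,8):dx=-1,dy=-4->C; (5,6):dx=+2,dy=+4->C; (5,7):dx=-9,dy=+2->D
  (5,8):dx=-7,dy=-6->C; (6,7):dx=-11,dy=-2->C; (6,8):dx=-9,dy=-10->C; (7,8):dx=+2,dy=-8->D
Step 2: C = 15, D = 13, total pairs = 28.
Step 3: tau = (C - D)/(n(n-1)/2) = (15 - 13)/28 = 0.071429.
Step 4: Exact two-sided p-value (enumerate n! = 40320 permutations of y under H0): p = 0.904861.
Step 5: alpha = 0.1. fail to reject H0.

tau_b = 0.0714 (C=15, D=13), p = 0.904861, fail to reject H0.


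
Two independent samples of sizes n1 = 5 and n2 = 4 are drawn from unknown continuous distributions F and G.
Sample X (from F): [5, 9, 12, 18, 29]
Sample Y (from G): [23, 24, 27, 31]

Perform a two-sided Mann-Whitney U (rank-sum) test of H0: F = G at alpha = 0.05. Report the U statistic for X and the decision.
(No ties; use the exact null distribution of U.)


Step 1: Combine and sort all 9 observations; assign midranks.
sorted (value, group): (5,X), (9,X), (12,X), (18,X), (23,Y), (24,Y), (27,Y), (29,X), (31,Y)
ranks: 5->1, 9->2, 12->3, 18->4, 23->5, 24->6, 27->7, 29->8, 31->9
Step 2: Rank sum for X: R1 = 1 + 2 + 3 + 4 + 8 = 18.
Step 3: U_X = R1 - n1(n1+1)/2 = 18 - 5*6/2 = 18 - 15 = 3.
       U_Y = n1*n2 - U_X = 20 - 3 = 17.
Step 4: No ties, so the exact null distribution of U (based on enumerating the C(9,5) = 126 equally likely rank assignments) gives the two-sided p-value.
Step 5: p-value = 0.111111; compare to alpha = 0.05. fail to reject H0.

U_X = 3, p = 0.111111, fail to reject H0 at alpha = 0.05.


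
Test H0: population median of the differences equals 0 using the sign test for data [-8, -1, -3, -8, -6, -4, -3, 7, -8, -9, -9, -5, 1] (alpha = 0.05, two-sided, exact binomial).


Step 1: Discard zero differences. Original n = 13; n_eff = number of nonzero differences = 13.
Nonzero differences (with sign): -8, -1, -3, -8, -6, -4, -3, +7, -8, -9, -9, -5, +1
Step 2: Count signs: positive = 2, negative = 11.
Step 3: Under H0: P(positive) = 0.5, so the number of positives S ~ Bin(13, 0.5).
Step 4: Two-sided exact p-value = sum of Bin(13,0.5) probabilities at or below the observed probability = 0.022461.
Step 5: alpha = 0.05. reject H0.

n_eff = 13, pos = 2, neg = 11, p = 0.022461, reject H0.


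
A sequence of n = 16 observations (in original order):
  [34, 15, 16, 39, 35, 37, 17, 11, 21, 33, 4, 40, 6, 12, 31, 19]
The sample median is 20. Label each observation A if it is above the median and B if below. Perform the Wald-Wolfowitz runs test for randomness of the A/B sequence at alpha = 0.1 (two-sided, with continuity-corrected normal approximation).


Step 1: Compute median = 20; label A = above, B = below.
Labels in order: ABBAAABBAABABBAB  (n_A = 8, n_B = 8)
Step 2: Count runs R = 10.
Step 3: Under H0 (random ordering), E[R] = 2*n_A*n_B/(n_A+n_B) + 1 = 2*8*8/16 + 1 = 9.0000.
        Var[R] = 2*n_A*n_B*(2*n_A*n_B - n_A - n_B) / ((n_A+n_B)^2 * (n_A+n_B-1)) = 14336/3840 = 3.7333.
        SD[R] = 1.9322.
Step 4: Continuity-corrected z = (R - 0.5 - E[R]) / SD[R] = (10 - 0.5 - 9.0000) / 1.9322 = 0.2588.
Step 5: Two-sided p-value via normal approximation = 2*(1 - Phi(|z|)) = 0.795809.
Step 6: alpha = 0.1. fail to reject H0.

R = 10, z = 0.2588, p = 0.795809, fail to reject H0.


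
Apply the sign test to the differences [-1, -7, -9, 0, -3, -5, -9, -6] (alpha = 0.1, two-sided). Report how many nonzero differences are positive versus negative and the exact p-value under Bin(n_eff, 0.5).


Step 1: Discard zero differences. Original n = 8; n_eff = number of nonzero differences = 7.
Nonzero differences (with sign): -1, -7, -9, -3, -5, -9, -6
Step 2: Count signs: positive = 0, negative = 7.
Step 3: Under H0: P(positive) = 0.5, so the number of positives S ~ Bin(7, 0.5).
Step 4: Two-sided exact p-value = sum of Bin(7,0.5) probabilities at or below the observed probability = 0.015625.
Step 5: alpha = 0.1. reject H0.

n_eff = 7, pos = 0, neg = 7, p = 0.015625, reject H0.


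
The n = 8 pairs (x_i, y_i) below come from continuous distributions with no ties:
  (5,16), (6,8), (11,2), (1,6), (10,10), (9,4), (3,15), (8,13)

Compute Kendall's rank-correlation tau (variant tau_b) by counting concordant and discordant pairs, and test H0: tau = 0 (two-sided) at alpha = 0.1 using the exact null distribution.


Step 1: Enumerate the 28 unordered pairs (i,j) with i<j and classify each by sign(x_j-x_i) * sign(y_j-y_i).
  (1,2):dx=+1,dy=-8->D; (1,3):dx=+6,dy=-14->D; (1,4):dx=-4,dy=-10->C; (1,5):dx=+5,dy=-6->D
  (1,6):dx=+4,dy=-12->D; (1,7):dx=-2,dy=-1->C; (1,8):dx=+3,dy=-3->D; (2,3):dx=+5,dy=-6->D
  (2,4):dx=-5,dy=-2->C; (2,5):dx=+4,dy=+2->C; (2,6):dx=+3,dy=-4->D; (2,7):dx=-3,dy=+7->D
  (2,8):dx=+2,dy=+5->C; (3,4):dx=-10,dy=+4->D; (3,5):dx=-1,dy=+8->D; (3,6):dx=-2,dy=+2->D
  (3,7):dx=-8,dy=+13->D; (3,8):dx=-3,dy=+11->D; (4,5):dx=+9,dy=+4->C; (4,6):dx=+8,dy=-2->D
  (4,7):dx=+2,dy=+9->C; (4,8):dx=+7,dy=+7->C; (5,6):dx=-1,dy=-6->C; (5,7):dx=-7,dy=+5->D
  (5,8):dx=-2,dy=+3->D; (6,7):dx=-6,dy=+11->D; (6,8):dx=-1,dy=+9->D; (7,8):dx=+5,dy=-2->D
Step 2: C = 9, D = 19, total pairs = 28.
Step 3: tau = (C - D)/(n(n-1)/2) = (9 - 19)/28 = -0.357143.
Step 4: Exact two-sided p-value (enumerate n! = 40320 permutations of y under H0): p = 0.275099.
Step 5: alpha = 0.1. fail to reject H0.

tau_b = -0.3571 (C=9, D=19), p = 0.275099, fail to reject H0.


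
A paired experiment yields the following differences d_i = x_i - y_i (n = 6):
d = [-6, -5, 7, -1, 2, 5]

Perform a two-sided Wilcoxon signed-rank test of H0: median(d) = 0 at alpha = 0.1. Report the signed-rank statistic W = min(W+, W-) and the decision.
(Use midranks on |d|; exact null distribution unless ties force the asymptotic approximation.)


Step 1: Drop any zero differences (none here) and take |d_i|.
|d| = [6, 5, 7, 1, 2, 5]
Step 2: Midrank |d_i| (ties get averaged ranks).
ranks: |6|->5, |5|->3.5, |7|->6, |1|->1, |2|->2, |5|->3.5
Step 3: Attach original signs; sum ranks with positive sign and with negative sign.
W+ = 6 + 2 + 3.5 = 11.5
W- = 5 + 3.5 + 1 = 9.5
(Check: W+ + W- = 21 should equal n(n+1)/2 = 21.)
Step 4: Test statistic W = min(W+, W-) = 9.5.
Step 5: Ties in |d|, so use the tie-corrected normal approximation.
        E[W] = n(n+1)/4 = 6*7/4 = 10.5.
        Tie groups: |d|=5 (t=2); sum(t^3 - t) = 6.
        Var[W] = n(n+1)(2n+1)/24 - sum(t^3-t)/48 = 546/24 - 6/48 = 22.625.
        z = (W - E[W]) / sqrt(Var[W]) = (9.5 - 10.5) / 4.7566 = -0.2102.
        Two-sided p = 2*Phi(z) = 0.833484.
Step 6: alpha = 0.1. fail to reject H0.

W+ = 11.5, W- = 9.5, W = min = 9.5, p = 0.833484, fail to reject H0.


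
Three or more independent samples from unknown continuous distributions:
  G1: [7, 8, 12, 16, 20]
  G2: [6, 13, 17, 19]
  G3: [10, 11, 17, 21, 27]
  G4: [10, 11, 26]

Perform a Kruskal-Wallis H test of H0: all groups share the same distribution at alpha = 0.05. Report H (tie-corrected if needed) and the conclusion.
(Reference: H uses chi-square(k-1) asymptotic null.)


Step 1: Combine all N = 17 observations and assign midranks.
sorted (value, group, rank): (6,G2,1), (7,G1,2), (8,G1,3), (10,G3,4.5), (10,G4,4.5), (11,G3,6.5), (11,G4,6.5), (12,G1,8), (13,G2,9), (16,G1,10), (17,G2,11.5), (17,G3,11.5), (19,G2,13), (20,G1,14), (21,G3,15), (26,G4,16), (27,G3,17)
Step 2: Sum ranks within each group.
R_1 = 37 (n_1 = 5)
R_2 = 34.5 (n_2 = 4)
R_3 = 54.5 (n_3 = 5)
R_4 = 27 (n_4 = 3)
Step 3: H = 12/(N(N+1)) * sum(R_i^2/n_i) - 3(N+1)
     = 12/(17*18) * (37^2/5 + 34.5^2/4 + 54.5^2/5 + 27^2/3) - 3*18
     = 0.039216 * 1408.41 - 54
     = 1.231863.
Step 4: Ties present; correction factor C = 1 - 18/(17^3 - 17) = 0.996324. Corrected H = 1.231863 / 0.996324 = 1.236408.
Step 5: Under H0, H ~ chi^2(3); p-value = 0.744286.
Step 6: alpha = 0.05. fail to reject H0.

H = 1.2364, df = 3, p = 0.744286, fail to reject H0.


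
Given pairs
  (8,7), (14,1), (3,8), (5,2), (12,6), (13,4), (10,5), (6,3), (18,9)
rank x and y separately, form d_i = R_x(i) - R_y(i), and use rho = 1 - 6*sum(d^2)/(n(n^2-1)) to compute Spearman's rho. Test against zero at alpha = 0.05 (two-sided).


Step 1: Rank x and y separately (midranks; no ties here).
rank(x): 8->4, 14->8, 3->1, 5->2, 12->6, 13->7, 10->5, 6->3, 18->9
rank(y): 7->7, 1->1, 8->8, 2->2, 6->6, 4->4, 5->5, 3->3, 9->9
Step 2: d_i = R_x(i) - R_y(i); compute d_i^2.
  (4-7)^2=9, (8-1)^2=49, (1-8)^2=49, (2-2)^2=0, (6-6)^2=0, (7-4)^2=9, (5-5)^2=0, (3-3)^2=0, (9-9)^2=0
sum(d^2) = 116.
Step 3: rho = 1 - 6*116 / (9*(9^2 - 1)) = 1 - 696/720 = 0.033333.
Step 4: Under H0, t = rho * sqrt((n-2)/(1-rho^2)) = 0.0882 ~ t(7).
Step 5: Two-sided p-value from the t-distribution with 7 df = 0.932157.
Step 6: alpha = 0.05. fail to reject H0.

rho = 0.0333, p = 0.932157, fail to reject H0 at alpha = 0.05.


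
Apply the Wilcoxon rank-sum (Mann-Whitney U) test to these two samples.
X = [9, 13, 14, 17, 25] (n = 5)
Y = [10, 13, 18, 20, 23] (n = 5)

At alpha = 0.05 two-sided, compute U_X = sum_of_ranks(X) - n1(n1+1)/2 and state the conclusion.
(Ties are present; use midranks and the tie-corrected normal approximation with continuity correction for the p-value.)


Step 1: Combine and sort all 10 observations; assign midranks.
sorted (value, group): (9,X), (10,Y), (13,X), (13,Y), (14,X), (17,X), (18,Y), (20,Y), (23,Y), (25,X)
ranks: 9->1, 10->2, 13->3.5, 13->3.5, 14->5, 17->6, 18->7, 20->8, 23->9, 25->10
Step 2: Rank sum for X: R1 = 1 + 3.5 + 5 + 6 + 10 = 25.5.
Step 3: U_X = R1 - n1(n1+1)/2 = 25.5 - 5*6/2 = 25.5 - 15 = 10.5.
       U_Y = n1*n2 - U_X = 25 - 10.5 = 14.5.
Step 4: Ties are present, so use the tie-corrected normal approximation (with continuity correction) for the p-value.
Step 5: p-value = 0.753298; compare to alpha = 0.05. fail to reject H0.

U_X = 10.5, p = 0.753298, fail to reject H0 at alpha = 0.05.


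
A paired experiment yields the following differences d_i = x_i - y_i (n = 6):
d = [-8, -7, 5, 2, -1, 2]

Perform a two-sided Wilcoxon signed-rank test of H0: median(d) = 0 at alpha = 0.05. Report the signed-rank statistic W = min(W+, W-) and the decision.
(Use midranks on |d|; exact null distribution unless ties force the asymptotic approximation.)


Step 1: Drop any zero differences (none here) and take |d_i|.
|d| = [8, 7, 5, 2, 1, 2]
Step 2: Midrank |d_i| (ties get averaged ranks).
ranks: |8|->6, |7|->5, |5|->4, |2|->2.5, |1|->1, |2|->2.5
Step 3: Attach original signs; sum ranks with positive sign and with negative sign.
W+ = 4 + 2.5 + 2.5 = 9
W- = 6 + 5 + 1 = 12
(Check: W+ + W- = 21 should equal n(n+1)/2 = 21.)
Step 4: Test statistic W = min(W+, W-) = 9.
Step 5: Ties in |d|, so use the tie-corrected normal approximation.
        E[W] = n(n+1)/4 = 6*7/4 = 10.5.
        Tie groups: |d|=2 (t=2); sum(t^3 - t) = 6.
        Var[W] = n(n+1)(2n+1)/24 - sum(t^3-t)/48 = 546/24 - 6/48 = 22.625.
        z = (W - E[W]) / sqrt(Var[W]) = (9 - 10.5) / 4.7566 = -0.3154.
        Two-sided p = 2*Phi(z) = 0.752494.
Step 6: alpha = 0.05. fail to reject H0.

W+ = 9, W- = 12, W = min = 9, p = 0.752494, fail to reject H0.


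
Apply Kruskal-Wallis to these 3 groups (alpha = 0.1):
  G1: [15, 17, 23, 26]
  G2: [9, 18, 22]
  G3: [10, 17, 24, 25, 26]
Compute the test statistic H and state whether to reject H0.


Step 1: Combine all N = 12 observations and assign midranks.
sorted (value, group, rank): (9,G2,1), (10,G3,2), (15,G1,3), (17,G1,4.5), (17,G3,4.5), (18,G2,6), (22,G2,7), (23,G1,8), (24,G3,9), (25,G3,10), (26,G1,11.5), (26,G3,11.5)
Step 2: Sum ranks within each group.
R_1 = 27 (n_1 = 4)
R_2 = 14 (n_2 = 3)
R_3 = 37 (n_3 = 5)
Step 3: H = 12/(N(N+1)) * sum(R_i^2/n_i) - 3(N+1)
     = 12/(12*13) * (27^2/4 + 14^2/3 + 37^2/5) - 3*13
     = 0.076923 * 521.383 - 39
     = 1.106410.
Step 4: Ties present; correction factor C = 1 - 12/(12^3 - 12) = 0.993007. Corrected H = 1.106410 / 0.993007 = 1.114202.
Step 5: Under H0, H ~ chi^2(2); p-value = 0.572867.
Step 6: alpha = 0.1. fail to reject H0.

H = 1.1142, df = 2, p = 0.572867, fail to reject H0.


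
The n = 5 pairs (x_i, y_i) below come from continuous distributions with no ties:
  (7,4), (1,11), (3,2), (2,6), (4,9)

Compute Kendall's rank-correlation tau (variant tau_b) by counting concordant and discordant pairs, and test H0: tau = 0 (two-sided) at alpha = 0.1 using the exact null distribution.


Step 1: Enumerate the 10 unordered pairs (i,j) with i<j and classify each by sign(x_j-x_i) * sign(y_j-y_i).
  (1,2):dx=-6,dy=+7->D; (1,3):dx=-4,dy=-2->C; (1,4):dx=-5,dy=+2->D; (1,5):dx=-3,dy=+5->D
  (2,3):dx=+2,dy=-9->D; (2,4):dx=+1,dy=-5->D; (2,5):dx=+3,dy=-2->D; (3,4):dx=-1,dy=+4->D
  (3,5):dx=+1,dy=+7->C; (4,5):dx=+2,dy=+3->C
Step 2: C = 3, D = 7, total pairs = 10.
Step 3: tau = (C - D)/(n(n-1)/2) = (3 - 7)/10 = -0.400000.
Step 4: Exact two-sided p-value (enumerate n! = 120 permutations of y under H0): p = 0.483333.
Step 5: alpha = 0.1. fail to reject H0.

tau_b = -0.4000 (C=3, D=7), p = 0.483333, fail to reject H0.


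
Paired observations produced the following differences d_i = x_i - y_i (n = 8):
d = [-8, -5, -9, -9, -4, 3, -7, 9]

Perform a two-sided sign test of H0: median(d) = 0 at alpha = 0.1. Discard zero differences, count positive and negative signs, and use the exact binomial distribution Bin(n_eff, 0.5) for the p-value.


Step 1: Discard zero differences. Original n = 8; n_eff = number of nonzero differences = 8.
Nonzero differences (with sign): -8, -5, -9, -9, -4, +3, -7, +9
Step 2: Count signs: positive = 2, negative = 6.
Step 3: Under H0: P(positive) = 0.5, so the number of positives S ~ Bin(8, 0.5).
Step 4: Two-sided exact p-value = sum of Bin(8,0.5) probabilities at or below the observed probability = 0.289062.
Step 5: alpha = 0.1. fail to reject H0.

n_eff = 8, pos = 2, neg = 6, p = 0.289062, fail to reject H0.
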